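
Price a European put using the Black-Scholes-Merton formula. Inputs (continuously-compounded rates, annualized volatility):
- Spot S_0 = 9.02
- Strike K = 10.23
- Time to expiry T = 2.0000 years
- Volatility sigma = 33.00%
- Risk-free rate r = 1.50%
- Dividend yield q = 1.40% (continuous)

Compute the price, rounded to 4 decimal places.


d1 = (ln(S/K) + (r - q + 0.5*sigma^2) * T) / (sigma * sqrt(T)) = -0.03209889
d2 = d1 - sigma * sqrt(T) = -0.49878936
exp(-rT) = 0.97044553; exp(-qT) = 0.97238837
P = K * exp(-rT) * N(-d2) - S_0 * exp(-qT) * N(-d1)
N(-d1) = 0.51280341; N(-d2) = 0.69103611
P = 10.2300 * 0.97044553 * 0.69103611 - 9.0200 * 0.97238837 * 0.51280341 = 2.3626

Answer: Price = 2.3626


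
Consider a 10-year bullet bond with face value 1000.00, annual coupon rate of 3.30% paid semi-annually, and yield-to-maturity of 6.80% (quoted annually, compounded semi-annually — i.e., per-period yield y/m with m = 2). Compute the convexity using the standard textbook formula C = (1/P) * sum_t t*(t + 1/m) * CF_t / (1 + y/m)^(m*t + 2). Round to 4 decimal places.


Coupon per period c = face * coupon_rate / m = 16.500000
Periods per year m = 2; per-period yield y/m = 0.034000
Number of cashflows N = 20
Cashflows (t years, CF_t, discount factor 1/(1+y/m)^(m*t), PV):
  t = 0.5000: CF_t = 16.500000, DF = 0.967118, PV = 15.957447
  t = 1.0000: CF_t = 16.500000, DF = 0.935317, PV = 15.432734
  t = 1.5000: CF_t = 16.500000, DF = 0.904562, PV = 14.925275
  t = 2.0000: CF_t = 16.500000, DF = 0.874818, PV = 14.434501
  t = 2.5000: CF_t = 16.500000, DF = 0.846052, PV = 13.959866
  t = 3.0000: CF_t = 16.500000, DF = 0.818233, PV = 13.500838
  t = 3.5000: CF_t = 16.500000, DF = 0.791327, PV = 13.056903
  t = 4.0000: CF_t = 16.500000, DF = 0.765307, PV = 12.627566
  t = 4.5000: CF_t = 16.500000, DF = 0.740142, PV = 12.212346
  t = 5.0000: CF_t = 16.500000, DF = 0.715805, PV = 11.810779
  t = 5.5000: CF_t = 16.500000, DF = 0.692268, PV = 11.422417
  t = 6.0000: CF_t = 16.500000, DF = 0.669505, PV = 11.046825
  t = 6.5000: CF_t = 16.500000, DF = 0.647490, PV = 10.683583
  t = 7.0000: CF_t = 16.500000, DF = 0.626199, PV = 10.332286
  t = 7.5000: CF_t = 16.500000, DF = 0.605608, PV = 9.992539
  t = 8.0000: CF_t = 16.500000, DF = 0.585695, PV = 9.663964
  t = 8.5000: CF_t = 16.500000, DF = 0.566436, PV = 9.346194
  t = 9.0000: CF_t = 16.500000, DF = 0.547810, PV = 9.038872
  t = 9.5000: CF_t = 16.500000, DF = 0.529797, PV = 8.741656
  t = 10.0000: CF_t = 1016.500000, DF = 0.512377, PV = 520.830739
Price P = sum_t PV_t = 749.017330
Convexity numerator sum_t t*(t + 1/m) * CF_t / (1+y/m)^(m*t + 2):
  t = 0.5000: term = 7.462637
  t = 1.0000: term = 21.651752
  t = 1.5000: term = 41.879598
  t = 2.0000: term = 67.504188
  t = 2.5000: term = 97.926771
  t = 3.0000: term = 132.589439
  t = 3.5000: term = 170.972842
  t = 4.0000: term = 212.594029
  t = 4.5000: term = 257.004387
  t = 5.0000: term = 303.787691
  t = 5.5000: term = 352.558249
  t = 6.0000: term = 402.959138
  t = 6.5000: term = 454.660536
  t = 7.0000: term = 507.358134
  t = 7.5000: term = 560.771632
  t = 8.0000: term = 614.643310
  t = 8.5000: term = 668.736677
  t = 9.0000: term = 722.835184
  t = 9.5000: term = 776.741010
  t = 10.0000: term = 51149.904756
Convexity = (1/P) * sum = 57524.541961 / 749.017330 = 76.800015

Answer: Convexity = 76.8000


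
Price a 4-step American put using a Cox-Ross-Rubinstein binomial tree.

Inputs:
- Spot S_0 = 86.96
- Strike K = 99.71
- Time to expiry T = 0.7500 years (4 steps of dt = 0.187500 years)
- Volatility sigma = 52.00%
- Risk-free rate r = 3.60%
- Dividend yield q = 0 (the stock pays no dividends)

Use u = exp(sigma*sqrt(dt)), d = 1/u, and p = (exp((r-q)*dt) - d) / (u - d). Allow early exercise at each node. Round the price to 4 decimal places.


dt = T/N = 0.187500
u = exp(sigma*sqrt(dt)) = 1.252531; d = 1/u = 0.798383
p = (exp((r-q)*dt) - d) / (u - d) = 0.458858
Discount per step: exp(-r*dt) = 0.993273
Stock lattice S(k, i) with i counting down-moves:
  k=0: S(0,0) = 86.9600
  k=1: S(1,0) = 108.9201; S(1,1) = 69.4274
  k=2: S(2,0) = 136.4259; S(2,1) = 86.9600; S(2,2) = 55.4297
  k=3: S(3,0) = 170.8777; S(3,1) = 108.9201; S(3,2) = 69.4274; S(3,3) = 44.2541
  k=4: S(4,0) = 214.0297; S(4,1) = 136.4259; S(4,2) = 86.9600; S(4,3) = 55.4297; S(4,4) = 35.3317
Terminal payoffs V(N, i) = max(K - S_T, 0):
  V(4,0) = 0.000000; V(4,1) = 0.000000; V(4,2) = 12.750000; V(4,3) = 44.280329; V(4,4) = 64.378256
Backward induction: V(k, i) = exp(-r*dt) * [p * V(k+1, i) + (1-p) * V(k+1, i+1)]; then take max(V_cont, immediate exercise) for American.
  V(3,0) = exp(-r*dt) * [p*0.000000 + (1-p)*0.000000] = 0.000000; exercise = 0.000000; V(3,0) = max -> 0.000000
  V(3,1) = exp(-r*dt) * [p*0.000000 + (1-p)*12.750000] = 6.853142; exercise = 0.000000; V(3,1) = max -> 6.853142
  V(3,2) = exp(-r*dt) * [p*12.750000 + (1-p)*44.280329] = 29.611821; exercise = 30.282598; V(3,2) = max -> 30.282598
  V(3,3) = exp(-r*dt) * [p*44.280329 + (1-p)*64.378256] = 54.785106; exercise = 55.455882; V(3,3) = max -> 55.455882
  V(2,0) = exp(-r*dt) * [p*0.000000 + (1-p)*6.853142] = 3.683573; exercise = 0.000000; V(2,0) = max -> 3.683573
  V(2,1) = exp(-r*dt) * [p*6.853142 + (1-p)*30.282598] = 19.400403; exercise = 12.750000; V(2,1) = max -> 19.400403
  V(2,2) = exp(-r*dt) * [p*30.282598 + (1-p)*55.455882] = 43.609553; exercise = 44.280329; V(2,2) = max -> 44.280329
  V(1,0) = exp(-r*dt) * [p*3.683573 + (1-p)*19.400403] = 12.106610; exercise = 0.000000; V(1,0) = max -> 12.106610
  V(1,1) = exp(-r*dt) * [p*19.400403 + (1-p)*44.280329] = 32.642885; exercise = 30.282598; V(1,1) = max -> 32.642885
  V(0,0) = exp(-r*dt) * [p*12.106610 + (1-p)*32.642885] = 23.063441; exercise = 12.750000; V(0,0) = max -> 23.063441

Answer: Price = V(0,0) = 23.0634


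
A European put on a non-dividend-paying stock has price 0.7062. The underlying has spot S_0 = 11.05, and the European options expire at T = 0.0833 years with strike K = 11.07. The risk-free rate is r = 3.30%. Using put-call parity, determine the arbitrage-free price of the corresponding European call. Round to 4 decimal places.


Answer: Call price = 0.7166

Derivation:
Put-call parity: C - P = S_0 * exp(-qT) - K * exp(-rT).
S_0 * exp(-qT) = 11.0500 * 1.00000000 = 11.05000000
K * exp(-rT) = 11.0700 * 0.99725487 = 11.03961146
C = P + S*exp(-qT) - K*exp(-rT)
C = 0.7062 + 11.05000000 - 11.03961146 = 0.7166


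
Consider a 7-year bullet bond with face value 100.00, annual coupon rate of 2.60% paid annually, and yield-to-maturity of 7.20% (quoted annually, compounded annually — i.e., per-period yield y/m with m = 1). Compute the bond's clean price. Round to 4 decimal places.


Coupon per period c = face * coupon_rate / m = 2.600000
Periods per year m = 1; per-period yield y/m = 0.072000
Number of cashflows N = 7
Cashflows (t years, CF_t, discount factor 1/(1+y/m)^(m*t), PV):
  t = 1.0000: CF_t = 2.600000, DF = 0.932836, PV = 2.425373
  t = 2.0000: CF_t = 2.600000, DF = 0.870183, PV = 2.262475
  t = 3.0000: CF_t = 2.600000, DF = 0.811738, PV = 2.110518
  t = 4.0000: CF_t = 2.600000, DF = 0.757218, PV = 1.968766
  t = 5.0000: CF_t = 2.600000, DF = 0.706360, PV = 1.836536
  t = 6.0000: CF_t = 2.600000, DF = 0.658918, PV = 1.713186
  t = 7.0000: CF_t = 102.600000, DF = 0.614662, PV = 63.064341
Price P = sum_t PV_t = 75.381196

Answer: Price = 75.3812


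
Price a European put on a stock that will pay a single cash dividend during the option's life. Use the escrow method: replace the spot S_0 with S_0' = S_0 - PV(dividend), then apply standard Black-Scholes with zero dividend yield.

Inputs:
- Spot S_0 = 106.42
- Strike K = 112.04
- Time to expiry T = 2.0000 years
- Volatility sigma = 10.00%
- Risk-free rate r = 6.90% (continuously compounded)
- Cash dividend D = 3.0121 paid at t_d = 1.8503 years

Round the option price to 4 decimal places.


Answer: Price = 3.1143

Derivation:
PV(D) = D * exp(-r * t_d) = 3.0121 * 0.88014316 = 2.65107922
S_0' = S_0 - PV(D) = 106.4200 - 2.65107922 = 103.76892078
d1 = (ln(S_0'/K) + (r + sigma^2/2)*T) / (sigma*sqrt(T)) = 0.50424181
d2 = d1 - sigma*sqrt(T) = 0.36282046
exp(-rT) = 0.87109869
N(-d1) = 0.30704573; N(-d2) = 0.35836950
P = K * exp(-rT) * N(-d2) - S_0' * N(-d1) = 112.0400 * 0.87109869 * 0.35836950 - 103.76892078 * 0.30704573 = 3.1143


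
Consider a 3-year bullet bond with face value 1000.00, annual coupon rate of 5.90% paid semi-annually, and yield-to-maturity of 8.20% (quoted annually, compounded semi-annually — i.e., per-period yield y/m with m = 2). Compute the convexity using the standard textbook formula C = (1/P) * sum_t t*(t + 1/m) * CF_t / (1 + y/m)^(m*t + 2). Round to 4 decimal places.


Answer: Convexity = 8.7712

Derivation:
Coupon per period c = face * coupon_rate / m = 29.500000
Periods per year m = 2; per-period yield y/m = 0.041000
Number of cashflows N = 6
Cashflows (t years, CF_t, discount factor 1/(1+y/m)^(m*t), PV):
  t = 0.5000: CF_t = 29.500000, DF = 0.960615, PV = 28.338136
  t = 1.0000: CF_t = 29.500000, DF = 0.922781, PV = 27.222033
  t = 1.5000: CF_t = 29.500000, DF = 0.886437, PV = 26.149888
  t = 2.0000: CF_t = 29.500000, DF = 0.851524, PV = 25.119969
  t = 2.5000: CF_t = 29.500000, DF = 0.817987, PV = 24.130614
  t = 3.0000: CF_t = 1029.500000, DF = 0.785770, PV = 808.950549
Price P = sum_t PV_t = 939.911188
Convexity numerator sum_t t*(t + 1/m) * CF_t / (1+y/m)^(m*t + 2):
  t = 0.5000: term = 13.074944
  t = 1.0000: term = 37.679953
  t = 1.5000: term = 72.391841
  t = 2.0000: term = 115.901123
  t = 2.5000: term = 167.004500
  t = 3.0000: term = 7838.082204
Convexity = (1/P) * sum = 8244.134565 / 939.911188 = 8.771185


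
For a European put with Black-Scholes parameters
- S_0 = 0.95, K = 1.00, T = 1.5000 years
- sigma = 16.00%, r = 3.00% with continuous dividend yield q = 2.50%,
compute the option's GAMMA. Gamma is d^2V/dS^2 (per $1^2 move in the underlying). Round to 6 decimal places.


d1 = -0.1255021299; d2 = -0.3214613093
phi(d1) = 0.3958127926; exp(-qT) = 0.9631944177; exp(-rT) = 0.9559974818
Gamma = exp(-qT) * phi(d1) / (S * sigma * sqrt(T)) = 0.9631944177 * 0.3958127926 / (0.9500 * 0.1600 * 1.2247448714) = 2.047927

Answer: Gamma = 2.047927


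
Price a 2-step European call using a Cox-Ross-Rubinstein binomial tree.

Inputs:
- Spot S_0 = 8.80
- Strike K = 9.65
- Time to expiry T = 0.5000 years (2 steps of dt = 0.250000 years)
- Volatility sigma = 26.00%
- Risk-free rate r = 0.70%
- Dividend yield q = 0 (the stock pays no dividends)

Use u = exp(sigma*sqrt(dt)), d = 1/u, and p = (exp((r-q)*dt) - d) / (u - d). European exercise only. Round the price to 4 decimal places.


Answer: Price = V(0,0) = 0.3952

Derivation:
dt = T/N = 0.250000
u = exp(sigma*sqrt(dt)) = 1.138828; d = 1/u = 0.878095
p = (exp((r-q)*dt) - d) / (u - d) = 0.474263
Discount per step: exp(-r*dt) = 0.998252
Stock lattice S(k, i) with i counting down-moves:
  k=0: S(0,0) = 8.8000
  k=1: S(1,0) = 10.0217; S(1,1) = 7.7272
  k=2: S(2,0) = 11.4130; S(2,1) = 8.8000; S(2,2) = 6.7853
Terminal payoffs V(N, i) = max(S_T - K, 0):
  V(2,0) = 1.762985; V(2,1) = 0.000000; V(2,2) = 0.000000
Backward induction: V(k, i) = exp(-r*dt) * [p * V(k+1, i) + (1-p) * V(k+1, i+1)].
  V(1,0) = exp(-r*dt) * [p*1.762985 + (1-p)*0.000000] = 0.834657
  V(1,1) = exp(-r*dt) * [p*0.000000 + (1-p)*0.000000] = 0.000000
  V(0,0) = exp(-r*dt) * [p*0.834657 + (1-p)*0.000000] = 0.395155


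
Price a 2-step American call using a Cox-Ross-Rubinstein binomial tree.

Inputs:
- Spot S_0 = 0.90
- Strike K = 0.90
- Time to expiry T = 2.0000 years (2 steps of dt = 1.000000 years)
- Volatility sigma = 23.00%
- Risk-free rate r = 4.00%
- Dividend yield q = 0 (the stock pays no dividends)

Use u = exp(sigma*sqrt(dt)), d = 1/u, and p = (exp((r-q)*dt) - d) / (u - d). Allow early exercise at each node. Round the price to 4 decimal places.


dt = T/N = 1.000000
u = exp(sigma*sqrt(dt)) = 1.258600; d = 1/u = 0.794534
p = (exp((r-q)*dt) - d) / (u - d) = 0.530694
Discount per step: exp(-r*dt) = 0.960789
Stock lattice S(k, i) with i counting down-moves:
  k=0: S(0,0) = 0.9000
  k=1: S(1,0) = 1.1327; S(1,1) = 0.7151
  k=2: S(2,0) = 1.4257; S(2,1) = 0.9000; S(2,2) = 0.5682
Terminal payoffs V(N, i) = max(S_T - K, 0):
  V(2,0) = 0.525667; V(2,1) = 0.000000; V(2,2) = 0.000000
Backward induction: V(k, i) = exp(-r*dt) * [p * V(k+1, i) + (1-p) * V(k+1, i+1)]; then take max(V_cont, immediate exercise) for American.
  V(1,0) = exp(-r*dt) * [p*0.525667 + (1-p)*0.000000] = 0.268030; exercise = 0.232740; V(1,0) = max -> 0.268030
  V(1,1) = exp(-r*dt) * [p*0.000000 + (1-p)*0.000000] = 0.000000; exercise = 0.000000; V(1,1) = max -> 0.000000
  V(0,0) = exp(-r*dt) * [p*0.268030 + (1-p)*0.000000] = 0.136664; exercise = 0.000000; V(0,0) = max -> 0.136664

Answer: Price = V(0,0) = 0.1367


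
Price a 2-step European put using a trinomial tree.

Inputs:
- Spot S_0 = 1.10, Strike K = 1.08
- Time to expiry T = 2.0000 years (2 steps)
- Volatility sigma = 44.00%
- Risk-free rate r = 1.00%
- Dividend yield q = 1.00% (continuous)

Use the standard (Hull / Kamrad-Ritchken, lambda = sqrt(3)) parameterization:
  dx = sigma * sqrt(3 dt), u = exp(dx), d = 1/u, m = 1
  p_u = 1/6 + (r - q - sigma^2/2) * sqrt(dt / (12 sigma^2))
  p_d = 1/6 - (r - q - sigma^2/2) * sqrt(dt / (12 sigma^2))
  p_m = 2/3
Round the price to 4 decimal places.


dt = T/N = 1.000000; dx = sigma*sqrt(3*dt) = 0.762102
u = exp(dx) = 2.142776; d = 1/u = 0.466684
p_u = 0.103158, p_m = 0.666667, p_d = 0.230175
Discount per step: exp(-r*dt) = 0.990050
Stock lattice S(k, j) with j the centered position index:
  k=0: S(0,+0) = 1.1000
  k=1: S(1,-1) = 0.5134; S(1,+0) = 1.1000; S(1,+1) = 2.3571
  k=2: S(2,-2) = 0.2396; S(2,-1) = 0.5134; S(2,+0) = 1.1000; S(2,+1) = 2.3571; S(2,+2) = 5.0506
Terminal payoffs V(N, j) = max(K - S_T, 0):
  V(2,-2) = 0.840426; V(2,-1) = 0.566647; V(2,+0) = 0.000000; V(2,+1) = 0.000000; V(2,+2) = 0.000000
Backward induction: V(k, j) = exp(-r*dt) * [p_u * V(k+1, j+1) + p_m * V(k+1, j) + p_d * V(k+1, j-1)]
  V(1,-1) = exp(-r*dt) * [p_u*0.000000 + p_m*0.566647 + p_d*0.840426] = 0.565527
  V(1,+0) = exp(-r*dt) * [p_u*0.000000 + p_m*0.000000 + p_d*0.566647] = 0.129130
  V(1,+1) = exp(-r*dt) * [p_u*0.000000 + p_m*0.000000 + p_d*0.000000] = 0.000000
  V(0,+0) = exp(-r*dt) * [p_u*0.000000 + p_m*0.129130 + p_d*0.565527] = 0.214105

Answer: Price = V(0,0) = 0.2141


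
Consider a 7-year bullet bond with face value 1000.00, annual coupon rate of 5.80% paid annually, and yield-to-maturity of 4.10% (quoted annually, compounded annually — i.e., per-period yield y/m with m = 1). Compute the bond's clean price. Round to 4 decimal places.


Coupon per period c = face * coupon_rate / m = 58.000000
Periods per year m = 1; per-period yield y/m = 0.041000
Number of cashflows N = 7
Cashflows (t years, CF_t, discount factor 1/(1+y/m)^(m*t), PV):
  t = 1.0000: CF_t = 58.000000, DF = 0.960615, PV = 55.715658
  t = 2.0000: CF_t = 58.000000, DF = 0.922781, PV = 53.521285
  t = 3.0000: CF_t = 58.000000, DF = 0.886437, PV = 51.413338
  t = 4.0000: CF_t = 58.000000, DF = 0.851524, PV = 49.388413
  t = 5.0000: CF_t = 58.000000, DF = 0.817987, PV = 47.443241
  t = 6.0000: CF_t = 58.000000, DF = 0.785770, PV = 45.574679
  t = 7.0000: CF_t = 1058.000000, DF = 0.754823, PV = 798.602308
Price P = sum_t PV_t = 1101.658923

Answer: Price = 1101.6589


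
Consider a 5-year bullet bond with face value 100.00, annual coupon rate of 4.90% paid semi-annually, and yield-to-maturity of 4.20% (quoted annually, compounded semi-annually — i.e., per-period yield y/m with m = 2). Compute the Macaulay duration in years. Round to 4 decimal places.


Answer: Macaulay duration = 4.5042 years

Derivation:
Coupon per period c = face * coupon_rate / m = 2.450000
Periods per year m = 2; per-period yield y/m = 0.021000
Number of cashflows N = 10
Cashflows (t years, CF_t, discount factor 1/(1+y/m)^(m*t), PV):
  t = 0.5000: CF_t = 2.450000, DF = 0.979432, PV = 2.399608
  t = 1.0000: CF_t = 2.450000, DF = 0.959287, PV = 2.350253
  t = 1.5000: CF_t = 2.450000, DF = 0.939556, PV = 2.301913
  t = 2.0000: CF_t = 2.450000, DF = 0.920231, PV = 2.254567
  t = 2.5000: CF_t = 2.450000, DF = 0.901304, PV = 2.208195
  t = 3.0000: CF_t = 2.450000, DF = 0.882766, PV = 2.162776
  t = 3.5000: CF_t = 2.450000, DF = 0.864609, PV = 2.118292
  t = 4.0000: CF_t = 2.450000, DF = 0.846826, PV = 2.074723
  t = 4.5000: CF_t = 2.450000, DF = 0.829408, PV = 2.032050
  t = 5.0000: CF_t = 102.450000, DF = 0.812349, PV = 83.225141
Price P = sum_t PV_t = 103.127519
Macaulay numerator sum_t t * PV_t:
  t * PV_t at t = 0.5000: 1.199804
  t * PV_t at t = 1.0000: 2.350253
  t * PV_t at t = 1.5000: 3.452869
  t * PV_t at t = 2.0000: 4.509134
  t * PV_t at t = 2.5000: 5.520487
  t * PV_t at t = 3.0000: 6.488329
  t * PV_t at t = 3.5000: 7.414023
  t * PV_t at t = 4.0000: 8.298893
  t * PV_t at t = 4.5000: 9.144225
  t * PV_t at t = 5.0000: 416.125707
Macaulay duration D = (sum_t t * PV_t) / P = 464.503724 / 103.127519 = 4.504169


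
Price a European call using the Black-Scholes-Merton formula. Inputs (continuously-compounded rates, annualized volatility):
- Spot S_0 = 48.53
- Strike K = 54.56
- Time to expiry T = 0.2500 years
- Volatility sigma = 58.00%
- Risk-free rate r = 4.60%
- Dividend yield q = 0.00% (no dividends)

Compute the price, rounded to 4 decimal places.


d1 = (ln(S/K) + (r - q + 0.5*sigma^2) * T) / (sigma * sqrt(T)) = -0.21920293
d2 = d1 - sigma * sqrt(T) = -0.50920293
exp(-rT) = 0.98856587; exp(-qT) = 1.00000000
C = S_0 * exp(-qT) * N(d1) - K * exp(-rT) * N(d2)
N(d1) = 0.41324599; N(d2) = 0.30530499
C = 48.5300 * 1.00000000 * 0.41324599 - 54.5600 * 0.98856587 * 0.30530499 = 3.5879

Answer: Price = 3.5879


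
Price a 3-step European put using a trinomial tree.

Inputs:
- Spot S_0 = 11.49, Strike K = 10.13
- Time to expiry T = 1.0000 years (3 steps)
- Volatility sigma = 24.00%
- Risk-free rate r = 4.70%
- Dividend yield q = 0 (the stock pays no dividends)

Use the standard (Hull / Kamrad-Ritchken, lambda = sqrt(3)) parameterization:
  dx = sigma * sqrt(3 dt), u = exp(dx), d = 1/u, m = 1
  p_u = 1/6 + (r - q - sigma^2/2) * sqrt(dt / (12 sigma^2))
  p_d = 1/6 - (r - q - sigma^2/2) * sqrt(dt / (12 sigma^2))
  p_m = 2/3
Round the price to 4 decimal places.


Answer: Price = V(0,0) = 0.3797

Derivation:
dt = T/N = 0.333333; dx = sigma*sqrt(3*dt) = 0.240000
u = exp(dx) = 1.271249; d = 1/u = 0.786628
p_u = 0.179306, p_m = 0.666667, p_d = 0.154028
Discount per step: exp(-r*dt) = 0.984455
Stock lattice S(k, j) with j the centered position index:
  k=0: S(0,+0) = 11.4900
  k=1: S(1,-1) = 9.0384; S(1,+0) = 11.4900; S(1,+1) = 14.6067
  k=2: S(2,-2) = 7.1098; S(2,-1) = 9.0384; S(2,+0) = 11.4900; S(2,+1) = 14.6067; S(2,+2) = 18.5687
  k=3: S(3,-3) = 5.5928; S(3,-2) = 7.1098; S(3,-1) = 9.0384; S(3,+0) = 11.4900; S(3,+1) = 14.6067; S(3,+2) = 18.5687; S(3,+3) = 23.6054
Terminal payoffs V(N, j) = max(K - S_T, 0):
  V(3,-3) = 4.537217; V(3,-2) = 3.020179; V(3,-1) = 1.091646; V(3,+0) = 0.000000; V(3,+1) = 0.000000; V(3,+2) = 0.000000; V(3,+3) = 0.000000
Backward induction: V(k, j) = exp(-r*dt) * [p_u * V(k+1, j+1) + p_m * V(k+1, j) + p_d * V(k+1, j-1)]
  V(2,-2) = exp(-r*dt) * [p_u*1.091646 + p_m*3.020179 + p_d*4.537217] = 2.862844
  V(2,-1) = exp(-r*dt) * [p_u*0.000000 + p_m*1.091646 + p_d*3.020179] = 1.174411
  V(2,+0) = exp(-r*dt) * [p_u*0.000000 + p_m*0.000000 + p_d*1.091646] = 0.165530
  V(2,+1) = exp(-r*dt) * [p_u*0.000000 + p_m*0.000000 + p_d*0.000000] = 0.000000
  V(2,+2) = exp(-r*dt) * [p_u*0.000000 + p_m*0.000000 + p_d*0.000000] = 0.000000
  V(1,-1) = exp(-r*dt) * [p_u*0.165530 + p_m*1.174411 + p_d*2.862844] = 1.234092
  V(1,+0) = exp(-r*dt) * [p_u*0.000000 + p_m*0.165530 + p_d*1.174411] = 0.286718
  V(1,+1) = exp(-r*dt) * [p_u*0.000000 + p_m*0.000000 + p_d*0.165530] = 0.025100
  V(0,+0) = exp(-r*dt) * [p_u*0.025100 + p_m*0.286718 + p_d*1.234092] = 0.379734


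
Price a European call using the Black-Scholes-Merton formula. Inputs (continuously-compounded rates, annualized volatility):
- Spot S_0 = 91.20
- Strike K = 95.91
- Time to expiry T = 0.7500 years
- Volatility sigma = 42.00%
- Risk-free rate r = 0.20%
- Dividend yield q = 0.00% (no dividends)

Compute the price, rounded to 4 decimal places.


d1 = (ln(S/K) + (r - q + 0.5*sigma^2) * T) / (sigma * sqrt(T)) = 0.04754794
d2 = d1 - sigma * sqrt(T) = -0.31618273
exp(-rT) = 0.99850112; exp(-qT) = 1.00000000
C = S_0 * exp(-qT) * N(d1) - K * exp(-rT) * N(d2)
N(d1) = 0.51896174; N(d2) = 0.37593191
C = 91.2000 * 1.00000000 * 0.51896174 - 95.9100 * 0.99850112 * 0.37593191 = 11.3277

Answer: Price = 11.3277


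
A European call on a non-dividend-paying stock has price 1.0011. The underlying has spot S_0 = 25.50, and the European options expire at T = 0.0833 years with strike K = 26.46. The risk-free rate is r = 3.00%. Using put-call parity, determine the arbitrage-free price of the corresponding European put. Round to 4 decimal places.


Answer: Put price = 1.8951

Derivation:
Put-call parity: C - P = S_0 * exp(-qT) - K * exp(-rT).
S_0 * exp(-qT) = 25.5000 * 1.00000000 = 25.50000000
K * exp(-rT) = 26.4600 * 0.99750412 = 26.39395901
P = C - S*exp(-qT) + K*exp(-rT)
P = 1.0011 - 25.50000000 + 26.39395901 = 1.8951


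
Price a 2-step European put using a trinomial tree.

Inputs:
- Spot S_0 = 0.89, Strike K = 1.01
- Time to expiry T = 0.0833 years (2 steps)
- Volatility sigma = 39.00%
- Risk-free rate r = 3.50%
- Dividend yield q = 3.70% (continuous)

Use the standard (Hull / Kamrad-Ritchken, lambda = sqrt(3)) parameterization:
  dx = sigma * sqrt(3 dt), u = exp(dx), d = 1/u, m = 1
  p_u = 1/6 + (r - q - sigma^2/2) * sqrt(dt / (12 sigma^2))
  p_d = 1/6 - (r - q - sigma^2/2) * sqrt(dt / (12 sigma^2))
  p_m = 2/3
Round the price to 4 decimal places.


Answer: Price = V(0,0) = 0.1261

Derivation:
dt = T/N = 0.041650; dx = sigma*sqrt(3*dt) = 0.137858
u = exp(dx) = 1.147813; d = 1/u = 0.871222
p_u = 0.154876, p_m = 0.666667, p_d = 0.178457
Discount per step: exp(-r*dt) = 0.998543
Stock lattice S(k, j) with j the centered position index:
  k=0: S(0,+0) = 0.8900
  k=1: S(1,-1) = 0.7754; S(1,+0) = 0.8900; S(1,+1) = 1.0216
  k=2: S(2,-2) = 0.6755; S(2,-1) = 0.7754; S(2,+0) = 0.8900; S(2,+1) = 1.0216; S(2,+2) = 1.1726
Terminal payoffs V(N, j) = max(K - S_T, 0):
  V(2,-2) = 0.334465; V(2,-1) = 0.234612; V(2,+0) = 0.120000; V(2,+1) = 0.000000; V(2,+2) = 0.000000
Backward induction: V(k, j) = exp(-r*dt) * [p_u * V(k+1, j+1) + p_m * V(k+1, j) + p_d * V(k+1, j-1)]
  V(1,-1) = exp(-r*dt) * [p_u*0.120000 + p_m*0.234612 + p_d*0.334465] = 0.234339
  V(1,+0) = exp(-r*dt) * [p_u*0.000000 + p_m*0.120000 + p_d*0.234612] = 0.121691
  V(1,+1) = exp(-r*dt) * [p_u*0.000000 + p_m*0.000000 + p_d*0.120000] = 0.021384
  V(0,+0) = exp(-r*dt) * [p_u*0.021384 + p_m*0.121691 + p_d*0.234339] = 0.126074


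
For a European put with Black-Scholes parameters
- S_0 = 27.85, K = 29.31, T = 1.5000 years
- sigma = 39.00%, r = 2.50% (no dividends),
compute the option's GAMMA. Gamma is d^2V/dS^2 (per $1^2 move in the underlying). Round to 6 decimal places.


Answer: Gamma = 0.029334

Derivation:
d1 = 0.2103613661; d2 = -0.2672891338
phi(d1) = 0.3902122390; exp(-qT) = 1.0000000000; exp(-rT) = 0.9631944177
Gamma = exp(-qT) * phi(d1) / (S * sigma * sqrt(T)) = 1.0000000000 * 0.3902122390 / (27.8500 * 0.3900 * 1.2247448714) = 0.029334


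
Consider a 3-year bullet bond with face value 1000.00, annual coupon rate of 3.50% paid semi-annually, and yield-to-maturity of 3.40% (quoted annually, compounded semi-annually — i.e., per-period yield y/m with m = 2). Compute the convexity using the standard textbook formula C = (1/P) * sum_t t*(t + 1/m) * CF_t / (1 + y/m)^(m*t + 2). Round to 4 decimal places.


Coupon per period c = face * coupon_rate / m = 17.500000
Periods per year m = 2; per-period yield y/m = 0.017000
Number of cashflows N = 6
Cashflows (t years, CF_t, discount factor 1/(1+y/m)^(m*t), PV):
  t = 0.5000: CF_t = 17.500000, DF = 0.983284, PV = 17.207473
  t = 1.0000: CF_t = 17.500000, DF = 0.966848, PV = 16.919836
  t = 1.5000: CF_t = 17.500000, DF = 0.950686, PV = 16.637007
  t = 2.0000: CF_t = 17.500000, DF = 0.934795, PV = 16.358905
  t = 2.5000: CF_t = 17.500000, DF = 0.919169, PV = 16.085453
  t = 3.0000: CF_t = 1017.500000, DF = 0.903804, PV = 919.620620
Price P = sum_t PV_t = 1002.829293
Convexity numerator sum_t t*(t + 1/m) * CF_t / (1+y/m)^(m*t + 2):
  t = 0.5000: term = 8.318503
  t = 1.0000: term = 24.538358
  t = 1.5000: term = 48.256358
  t = 2.0000: term = 79.082854
  t = 2.5000: term = 116.641378
  t = 3.0000: term = 9335.897902
Convexity = (1/P) * sum = 9612.735353 / 1002.829293 = 9.585615

Answer: Convexity = 9.5856


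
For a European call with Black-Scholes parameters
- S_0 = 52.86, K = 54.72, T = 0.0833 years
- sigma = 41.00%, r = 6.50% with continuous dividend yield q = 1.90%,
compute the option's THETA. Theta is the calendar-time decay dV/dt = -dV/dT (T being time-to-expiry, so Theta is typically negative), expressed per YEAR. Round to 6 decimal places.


Answer: Theta = -15.561095

Derivation:
d1 = -0.2006977999; d2 = -0.3190309314
phi(d1) = 0.3909880287; exp(-qT) = 0.9984185518; exp(-rT) = 0.9946001320
Theta = -S*exp(-qT)*phi(d1)*sigma/(2*sqrt(T)) - r*K*exp(-rT)*N(d2) + q*S*exp(-qT)*N(d1)
N(d1) = 0.4204674401; N(d2) = 0.3748515288; sqrt(T) = 0.2886173938
Term 1 = -52.8600 * 0.9984185518 * 0.3909880287 * 0.4100 / (2 * 0.2886173938) = -14.6566467787
Term 2 = -0.0650 * 54.7200 * 0.9946001320 * 0.3748515288 = -1.3260724253
Term 3 = 0.0190 * 52.8600 * 0.9984185518 * 0.4204674401 = 0.4216244354
Theta = -14.6566467787 + (-1.3260724253) + (0.4216244354) = -15.561095


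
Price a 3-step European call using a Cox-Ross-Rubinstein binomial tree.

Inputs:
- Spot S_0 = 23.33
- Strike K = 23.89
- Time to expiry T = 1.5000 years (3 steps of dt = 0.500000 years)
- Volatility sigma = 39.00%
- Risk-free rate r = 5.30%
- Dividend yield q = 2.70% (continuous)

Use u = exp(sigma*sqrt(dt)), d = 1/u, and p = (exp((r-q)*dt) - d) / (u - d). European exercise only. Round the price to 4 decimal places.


dt = T/N = 0.500000
u = exp(sigma*sqrt(dt)) = 1.317547; d = 1/u = 0.758986
p = (exp((r-q)*dt) - d) / (u - d) = 0.454917
Discount per step: exp(-r*dt) = 0.973848
Stock lattice S(k, i) with i counting down-moves:
  k=0: S(0,0) = 23.3300
  k=1: S(1,0) = 30.7384; S(1,1) = 17.7071
  k=2: S(2,0) = 40.4992; S(2,1) = 23.3300; S(2,2) = 13.4395
  k=3: S(3,0) = 53.3597; S(3,1) = 30.7384; S(3,2) = 17.7071; S(3,3) = 10.2004
Terminal payoffs V(N, i) = max(S_T - K, 0):
  V(3,0) = 29.469659; V(3,1) = 6.848371; V(3,2) = 0.000000; V(3,3) = 0.000000
Backward induction: V(k, i) = exp(-r*dt) * [p * V(k+1, i) + (1-p) * V(k+1, i+1)].
  V(2,0) = exp(-r*dt) * [p*29.469659 + (1-p)*6.848371] = 16.690951
  V(2,1) = exp(-r*dt) * [p*6.848371 + (1-p)*0.000000] = 3.033964
  V(2,2) = exp(-r*dt) * [p*0.000000 + (1-p)*0.000000] = 0.000000
  V(1,0) = exp(-r*dt) * [p*16.690951 + (1-p)*3.033964] = 9.004935
  V(1,1) = exp(-r*dt) * [p*3.033964 + (1-p)*0.000000] = 1.344106
  V(0,0) = exp(-r*dt) * [p*9.004935 + (1-p)*1.344106] = 4.702854

Answer: Price = V(0,0) = 4.7029


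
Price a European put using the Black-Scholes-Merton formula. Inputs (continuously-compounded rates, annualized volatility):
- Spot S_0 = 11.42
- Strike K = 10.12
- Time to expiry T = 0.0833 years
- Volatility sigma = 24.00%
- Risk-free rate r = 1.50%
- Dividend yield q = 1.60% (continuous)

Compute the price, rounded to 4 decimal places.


Answer: Price = 0.0122

Derivation:
d1 = (ln(S/K) + (r - q + 0.5*sigma^2) * T) / (sigma * sqrt(T)) = 1.77813666
d2 = d1 - sigma * sqrt(T) = 1.70886848
exp(-rT) = 0.99875128; exp(-qT) = 0.99866809
P = K * exp(-rT) * N(-d2) - S_0 * exp(-qT) * N(-d1)
N(-d1) = 0.03769071; N(-d2) = 0.04373766
P = 10.1200 * 0.99875128 * 0.04373766 - 11.4200 * 0.99866809 * 0.03769071 = 0.0122


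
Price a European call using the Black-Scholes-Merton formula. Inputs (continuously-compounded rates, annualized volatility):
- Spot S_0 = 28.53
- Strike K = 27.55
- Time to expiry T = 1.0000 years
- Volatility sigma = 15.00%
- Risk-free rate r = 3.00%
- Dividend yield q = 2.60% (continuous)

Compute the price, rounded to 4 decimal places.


Answer: Price = 2.2157

Derivation:
d1 = (ln(S/K) + (r - q + 0.5*sigma^2) * T) / (sigma * sqrt(T)) = 0.33469086
d2 = d1 - sigma * sqrt(T) = 0.18469086
exp(-rT) = 0.97044553; exp(-qT) = 0.97433509
C = S_0 * exp(-qT) * N(d1) - K * exp(-rT) * N(d2)
N(d1) = 0.63107085; N(d2) = 0.57326424
C = 28.5300 * 0.97433509 * 0.63107085 - 27.5500 * 0.97044553 * 0.57326424 = 2.2157


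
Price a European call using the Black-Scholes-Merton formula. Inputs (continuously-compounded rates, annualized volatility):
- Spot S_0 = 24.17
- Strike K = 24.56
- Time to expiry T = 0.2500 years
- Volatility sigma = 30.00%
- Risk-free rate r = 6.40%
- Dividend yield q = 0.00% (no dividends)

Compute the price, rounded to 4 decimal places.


Answer: Price = 1.4449

Derivation:
d1 = (ln(S/K) + (r - q + 0.5*sigma^2) * T) / (sigma * sqrt(T)) = 0.07495394
d2 = d1 - sigma * sqrt(T) = -0.07504606
exp(-rT) = 0.98412732; exp(-qT) = 1.00000000
C = S_0 * exp(-qT) * N(d1) - K * exp(-rT) * N(d2)
N(d1) = 0.52987432; N(d2) = 0.47008903
C = 24.1700 * 1.00000000 * 0.52987432 - 24.5600 * 0.98412732 * 0.47008903 = 1.4449


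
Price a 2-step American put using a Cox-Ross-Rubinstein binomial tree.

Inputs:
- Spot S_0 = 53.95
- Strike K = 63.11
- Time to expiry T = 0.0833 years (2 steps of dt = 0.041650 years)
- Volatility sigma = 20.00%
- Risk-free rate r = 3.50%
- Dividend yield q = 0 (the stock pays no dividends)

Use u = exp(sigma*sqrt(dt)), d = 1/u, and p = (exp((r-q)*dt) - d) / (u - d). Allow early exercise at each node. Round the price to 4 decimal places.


Answer: Price = V(0,0) = 9.1600

Derivation:
dt = T/N = 0.041650
u = exp(sigma*sqrt(dt)) = 1.041661; d = 1/u = 0.960005
p = (exp((r-q)*dt) - d) / (u - d) = 0.507663
Discount per step: exp(-r*dt) = 0.998543
Stock lattice S(k, i) with i counting down-moves:
  k=0: S(0,0) = 53.9500
  k=1: S(1,0) = 56.1976; S(1,1) = 51.7923
  k=2: S(2,0) = 58.5389; S(2,1) = 53.9500; S(2,2) = 49.7209
Terminal payoffs V(N, i) = max(K - S_T, 0):
  V(2,0) = 4.571128; V(2,1) = 9.160000; V(2,2) = 13.389150
Backward induction: V(k, i) = exp(-r*dt) * [p * V(k+1, i) + (1-p) * V(k+1, i+1)]; then take max(V_cont, immediate exercise) for American.
  V(1,0) = exp(-r*dt) * [p*4.571128 + (1-p)*9.160000] = 6.820451; exercise = 6.912383; V(1,0) = max -> 6.912383
  V(1,1) = exp(-r*dt) * [p*9.160000 + (1-p)*13.389150] = 11.225792; exercise = 11.317724; V(1,1) = max -> 11.317724
  V(0,0) = exp(-r*dt) * [p*6.912383 + (1-p)*11.317724] = 9.068068; exercise = 9.160000; V(0,0) = max -> 9.160000


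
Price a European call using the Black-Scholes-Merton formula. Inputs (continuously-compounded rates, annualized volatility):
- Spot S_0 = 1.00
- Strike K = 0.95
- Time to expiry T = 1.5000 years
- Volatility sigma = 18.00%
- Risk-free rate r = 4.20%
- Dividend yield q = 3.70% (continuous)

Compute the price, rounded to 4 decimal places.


Answer: Price = 0.1105

Derivation:
d1 = (ln(S/K) + (r - q + 0.5*sigma^2) * T) / (sigma * sqrt(T)) = 0.37691884
d2 = d1 - sigma * sqrt(T) = 0.15646476
exp(-rT) = 0.93894347; exp(-qT) = 0.94601202
C = S_0 * exp(-qT) * N(d1) - K * exp(-rT) * N(d2)
N(d1) = 0.64688304; N(d2) = 0.56216665
C = 1.0000 * 0.94601202 * 0.64688304 - 0.9500 * 0.93894347 * 0.56216665 = 0.1105


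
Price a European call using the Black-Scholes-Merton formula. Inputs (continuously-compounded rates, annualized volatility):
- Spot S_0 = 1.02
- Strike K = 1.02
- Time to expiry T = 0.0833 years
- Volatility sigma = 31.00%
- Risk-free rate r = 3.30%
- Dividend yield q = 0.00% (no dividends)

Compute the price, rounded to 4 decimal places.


Answer: Price = 0.0378

Derivation:
d1 = (ln(S/K) + (r - q + 0.5*sigma^2) * T) / (sigma * sqrt(T)) = 0.07545948
d2 = d1 - sigma * sqrt(T) = -0.01401191
exp(-rT) = 0.99725487; exp(-qT) = 1.00000000
C = S_0 * exp(-qT) * N(d1) - K * exp(-rT) * N(d2)
N(d1) = 0.53007543; N(d2) = 0.49441024
C = 1.0200 * 1.00000000 * 0.53007543 - 1.0200 * 0.99725487 * 0.49441024 = 0.0378


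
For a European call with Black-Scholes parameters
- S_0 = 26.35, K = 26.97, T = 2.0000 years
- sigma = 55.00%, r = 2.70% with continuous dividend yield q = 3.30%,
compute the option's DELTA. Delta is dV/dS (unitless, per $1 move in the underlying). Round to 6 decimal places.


Answer: Delta = 0.593899

Derivation:
d1 = 0.3435807909; d2 = -0.4342366684
phi(d1) = 0.3760766074; exp(-qT) = 0.9361308643; exp(-rT) = 0.9474321065
N(d1) = 0.6344192136
Delta = exp(-qT) * N(d1) = 0.9361308643 * 0.6344192136 = 0.593899


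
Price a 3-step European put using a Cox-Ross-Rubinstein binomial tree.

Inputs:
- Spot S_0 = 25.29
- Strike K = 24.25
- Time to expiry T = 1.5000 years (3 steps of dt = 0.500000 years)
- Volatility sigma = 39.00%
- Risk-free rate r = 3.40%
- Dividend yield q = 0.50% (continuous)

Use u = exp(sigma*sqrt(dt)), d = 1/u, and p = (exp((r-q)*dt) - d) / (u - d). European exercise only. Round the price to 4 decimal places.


Answer: Price = V(0,0) = 3.9401

Derivation:
dt = T/N = 0.500000
u = exp(sigma*sqrt(dt)) = 1.317547; d = 1/u = 0.758986
p = (exp((r-q)*dt) - d) / (u - d) = 0.457639
Discount per step: exp(-r*dt) = 0.983144
Stock lattice S(k, i) with i counting down-moves:
  k=0: S(0,0) = 25.2900
  k=1: S(1,0) = 33.3208; S(1,1) = 19.1948
  k=2: S(2,0) = 43.9017; S(2,1) = 25.2900; S(2,2) = 14.5686
  k=3: S(3,0) = 57.8425; S(3,1) = 33.3208; S(3,2) = 19.1948; S(3,3) = 11.0573
Terminal payoffs V(N, i) = max(K - S_T, 0):
  V(3,0) = 0.000000; V(3,1) = 0.000000; V(3,2) = 5.055238; V(3,3) = 13.192664
Backward induction: V(k, i) = exp(-r*dt) * [p * V(k+1, i) + (1-p) * V(k+1, i+1)].
  V(2,0) = exp(-r*dt) * [p*0.000000 + (1-p)*0.000000] = 0.000000
  V(2,1) = exp(-r*dt) * [p*0.000000 + (1-p)*5.055238] = 2.695546
  V(2,2) = exp(-r*dt) * [p*5.055238 + (1-p)*13.192664] = 9.309050
  V(1,0) = exp(-r*dt) * [p*0.000000 + (1-p)*2.695546] = 1.437315
  V(1,1) = exp(-r*dt) * [p*2.695546 + (1-p)*9.309050] = 6.176551
  V(0,0) = exp(-r*dt) * [p*1.437315 + (1-p)*6.176551] = 3.940135


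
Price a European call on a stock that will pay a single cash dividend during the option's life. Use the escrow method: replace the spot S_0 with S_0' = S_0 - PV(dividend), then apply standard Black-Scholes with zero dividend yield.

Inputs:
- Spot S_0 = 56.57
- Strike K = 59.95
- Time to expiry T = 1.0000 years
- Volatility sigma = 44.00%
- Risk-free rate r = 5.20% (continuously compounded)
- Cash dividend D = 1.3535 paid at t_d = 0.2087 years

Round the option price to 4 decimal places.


PV(D) = D * exp(-r * t_d) = 1.3535 * 0.98920627 = 1.33889069
S_0' = S_0 - PV(D) = 56.5700 - 1.33889069 = 55.23110931
d1 = (ln(S_0'/K) + (r + sigma^2/2)*T) / (sigma*sqrt(T)) = 0.15185338
d2 = d1 - sigma*sqrt(T) = -0.28814662
exp(-rT) = 0.94932887
N(d1) = 0.56034871; N(d2) = 0.38661725
C = S_0' * N(d1) - K * exp(-rT) * N(d2) = 55.23110931 * 0.56034871 - 59.9500 * 0.94932887 * 0.38661725 = 8.9454

Answer: Price = 8.9454


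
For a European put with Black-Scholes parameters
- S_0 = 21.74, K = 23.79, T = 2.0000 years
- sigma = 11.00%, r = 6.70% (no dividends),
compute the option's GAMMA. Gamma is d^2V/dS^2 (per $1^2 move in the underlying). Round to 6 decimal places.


d1 = 0.3599080781; d2 = 0.2043445862
phi(d1) = 0.3739229774; exp(-qT) = 1.0000000000; exp(-rT) = 0.8745900646
Gamma = exp(-qT) * phi(d1) / (S * sigma * sqrt(T)) = 1.0000000000 * 0.3739229774 / (21.7400 * 0.1100 * 1.4142135624) = 0.110564

Answer: Gamma = 0.110564


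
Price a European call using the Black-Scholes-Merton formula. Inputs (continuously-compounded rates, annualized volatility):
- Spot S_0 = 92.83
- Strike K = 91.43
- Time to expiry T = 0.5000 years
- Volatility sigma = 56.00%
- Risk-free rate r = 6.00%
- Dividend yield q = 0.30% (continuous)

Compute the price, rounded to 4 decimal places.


Answer: Price = 16.3035

Derivation:
d1 = (ln(S/K) + (r - q + 0.5*sigma^2) * T) / (sigma * sqrt(T)) = 0.30833950
d2 = d1 - sigma * sqrt(T) = -0.08764030
exp(-rT) = 0.97044553; exp(-qT) = 0.99850112
C = S_0 * exp(-qT) * N(d1) - K * exp(-rT) * N(d2)
N(d1) = 0.62108799; N(d2) = 0.46508128
C = 92.8300 * 0.99850112 * 0.62108799 - 91.4300 * 0.97044553 * 0.46508128 = 16.3035


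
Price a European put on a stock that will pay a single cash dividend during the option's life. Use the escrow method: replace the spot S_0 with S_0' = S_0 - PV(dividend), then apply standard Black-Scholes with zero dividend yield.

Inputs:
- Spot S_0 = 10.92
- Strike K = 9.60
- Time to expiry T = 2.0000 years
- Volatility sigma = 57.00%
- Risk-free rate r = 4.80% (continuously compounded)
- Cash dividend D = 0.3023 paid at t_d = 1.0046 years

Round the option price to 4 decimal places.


PV(D) = D * exp(-r * t_d) = 0.3023 * 0.95292336 = 0.28806873
S_0' = S_0 - PV(D) = 10.9200 - 0.28806873 = 10.63193127
d1 = (ln(S_0'/K) + (r + sigma^2/2)*T) / (sigma*sqrt(T)) = 0.64879994
d2 = d1 - sigma*sqrt(T) = -0.15730179
exp(-rT) = 0.90846402
N(-d1) = 0.25823385; N(-d2) = 0.56249649
P = K * exp(-rT) * N(-d2) - S_0' * N(-d1) = 9.6000 * 0.90846402 * 0.56249649 - 10.63193127 * 0.25823385 = 2.1602

Answer: Price = 2.1602


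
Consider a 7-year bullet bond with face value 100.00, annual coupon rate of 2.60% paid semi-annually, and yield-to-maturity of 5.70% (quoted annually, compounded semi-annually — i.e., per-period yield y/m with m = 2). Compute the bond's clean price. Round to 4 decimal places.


Coupon per period c = face * coupon_rate / m = 1.300000
Periods per year m = 2; per-period yield y/m = 0.028500
Number of cashflows N = 14
Cashflows (t years, CF_t, discount factor 1/(1+y/m)^(m*t), PV):
  t = 0.5000: CF_t = 1.300000, DF = 0.972290, PV = 1.263977
  t = 1.0000: CF_t = 1.300000, DF = 0.945347, PV = 1.228952
  t = 1.5000: CF_t = 1.300000, DF = 0.919152, PV = 1.194897
  t = 2.0000: CF_t = 1.300000, DF = 0.893682, PV = 1.161786
  t = 2.5000: CF_t = 1.300000, DF = 0.868917, PV = 1.129593
  t = 3.0000: CF_t = 1.300000, DF = 0.844840, PV = 1.098291
  t = 3.5000: CF_t = 1.300000, DF = 0.821429, PV = 1.067857
  t = 4.0000: CF_t = 1.300000, DF = 0.798667, PV = 1.038267
  t = 4.5000: CF_t = 1.300000, DF = 0.776536, PV = 1.009496
  t = 5.0000: CF_t = 1.300000, DF = 0.755018, PV = 0.981523
  t = 5.5000: CF_t = 1.300000, DF = 0.734096, PV = 0.954325
  t = 6.0000: CF_t = 1.300000, DF = 0.713754, PV = 0.927880
  t = 6.5000: CF_t = 1.300000, DF = 0.693976, PV = 0.902168
  t = 7.0000: CF_t = 101.300000, DF = 0.674745, PV = 68.351697
Price P = sum_t PV_t = 82.310708

Answer: Price = 82.3107


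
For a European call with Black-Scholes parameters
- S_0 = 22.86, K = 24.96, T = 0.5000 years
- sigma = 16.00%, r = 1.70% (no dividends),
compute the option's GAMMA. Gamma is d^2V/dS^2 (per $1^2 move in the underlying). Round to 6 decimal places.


Answer: Gamma = 0.125274

Derivation:
d1 = -0.6451101789; d2 = -0.7582472639
phi(d1) = 0.3239966494; exp(-qT) = 1.0000000000; exp(-rT) = 0.9915360229
Gamma = exp(-qT) * phi(d1) / (S * sigma * sqrt(T)) = 1.0000000000 * 0.3239966494 / (22.8600 * 0.1600 * 0.7071067812) = 0.125274


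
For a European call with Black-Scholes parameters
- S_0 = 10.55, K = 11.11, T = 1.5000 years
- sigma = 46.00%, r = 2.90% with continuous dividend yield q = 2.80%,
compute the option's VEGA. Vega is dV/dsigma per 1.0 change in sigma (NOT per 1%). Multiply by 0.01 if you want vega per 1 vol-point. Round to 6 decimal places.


Answer: Vega = 4.851955

Derivation:
d1 = 0.1925516486; d2 = -0.3708309923
phi(d1) = 0.3916147896; exp(-qT) = 0.9588697806; exp(-rT) = 0.9574325541
Vega = S * exp(-qT) * phi(d1) * sqrt(T) = 10.5500 * 0.9588697806 * 0.3916147896 * 1.2247448714 = 4.851955


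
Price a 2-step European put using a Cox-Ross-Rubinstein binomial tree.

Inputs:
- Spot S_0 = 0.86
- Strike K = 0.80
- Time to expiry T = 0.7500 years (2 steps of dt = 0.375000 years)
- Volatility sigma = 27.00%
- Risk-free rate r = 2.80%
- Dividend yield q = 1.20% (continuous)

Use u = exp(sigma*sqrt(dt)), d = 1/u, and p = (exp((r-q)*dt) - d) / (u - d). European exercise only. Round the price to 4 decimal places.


Answer: Price = V(0,0) = 0.0488

Derivation:
dt = T/N = 0.375000
u = exp(sigma*sqrt(dt)) = 1.179795; d = 1/u = 0.847605
p = (exp((r-q)*dt) - d) / (u - d) = 0.476875
Discount per step: exp(-r*dt) = 0.989555
Stock lattice S(k, i) with i counting down-moves:
  k=0: S(0,0) = 0.8600
  k=1: S(1,0) = 1.0146; S(1,1) = 0.7289
  k=2: S(2,0) = 1.1970; S(2,1) = 0.8600; S(2,2) = 0.6179
Terminal payoffs V(N, i) = max(K - S_T, 0):
  V(2,0) = 0.000000; V(2,1) = 0.000000; V(2,2) = 0.182147
Backward induction: V(k, i) = exp(-r*dt) * [p * V(k+1, i) + (1-p) * V(k+1, i+1)].
  V(1,0) = exp(-r*dt) * [p*0.000000 + (1-p)*0.000000] = 0.000000
  V(1,1) = exp(-r*dt) * [p*0.000000 + (1-p)*0.182147] = 0.094290
  V(0,0) = exp(-r*dt) * [p*0.000000 + (1-p)*0.094290] = 0.048810
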